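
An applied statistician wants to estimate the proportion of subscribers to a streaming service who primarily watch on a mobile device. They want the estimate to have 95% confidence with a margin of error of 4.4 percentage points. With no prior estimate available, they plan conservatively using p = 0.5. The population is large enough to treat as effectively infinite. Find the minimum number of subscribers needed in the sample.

For 95% confidence, z = 1.960.
With p = 0.5, p(1−p) = 0.25.
n = z²·p(1−p)/E² = 1.960² × 0.2500 / 0.044² = 3.8416 × 0.2500 / 0.001936 ≈ 496.07.
Rounding up gives n = 497.

497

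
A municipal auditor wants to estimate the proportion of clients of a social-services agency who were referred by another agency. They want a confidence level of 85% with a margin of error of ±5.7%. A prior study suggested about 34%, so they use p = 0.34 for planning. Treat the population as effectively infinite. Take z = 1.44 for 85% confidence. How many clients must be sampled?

With p = 0.34, p(1−p) = 0.2244.
n = z²·p(1−p)/E² = 1.44² × 0.2244 / 0.057² = 2.0736 × 0.2244 / 0.003249 ≈ 143.22.
Rounding up gives n = 144.

144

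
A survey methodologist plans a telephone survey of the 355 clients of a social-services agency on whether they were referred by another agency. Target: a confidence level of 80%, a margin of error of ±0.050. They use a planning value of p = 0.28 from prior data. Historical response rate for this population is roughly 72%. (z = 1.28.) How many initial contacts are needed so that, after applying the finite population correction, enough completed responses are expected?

135

Completed interviews needed (unadjusted): n₀ = 1.28² × 0.2016 / 0.050² ≈ 132.12 → 133.
FPC for N = 355: n = 133 / (1 + 132/355) = 133 / 1.3718 ≈ 96.95 → 97.
At a 72% response rate, contacts needed = 97 / 0.72 ≈ 134.72 → 135.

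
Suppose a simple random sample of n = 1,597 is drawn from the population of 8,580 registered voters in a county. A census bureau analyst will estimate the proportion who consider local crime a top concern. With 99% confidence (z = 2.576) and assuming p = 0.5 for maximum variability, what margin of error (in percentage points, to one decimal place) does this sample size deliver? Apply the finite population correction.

2.9

Finite-population factor: (N−n)/(N−1) = (8580−1597)/(8580−1) = 0.8140.
SE(p̂) = √[p(1−p)/n · (N−n)/(N−1)] = √[0.2500/1597 × 0.8140] = 0.01129.
E = z × SE = 2.576 × 0.01129 = 0.02908 ≈ 2.9 percentage points.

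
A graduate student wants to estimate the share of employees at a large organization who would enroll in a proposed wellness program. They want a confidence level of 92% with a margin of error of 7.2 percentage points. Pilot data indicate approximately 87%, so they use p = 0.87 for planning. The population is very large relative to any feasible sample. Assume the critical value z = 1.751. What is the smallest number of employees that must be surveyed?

With p = 0.87, p(1−p) = 0.1131.
n = z²·p(1−p)/E² = 1.751² × 0.1131 / 0.072² = 3.0660 × 0.1131 / 0.005184 ≈ 66.89.
Rounding up gives n = 67.

67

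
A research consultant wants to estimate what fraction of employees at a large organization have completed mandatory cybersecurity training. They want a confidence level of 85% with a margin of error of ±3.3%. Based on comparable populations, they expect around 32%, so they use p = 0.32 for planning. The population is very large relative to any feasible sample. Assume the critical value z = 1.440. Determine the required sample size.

415

With p = 0.32, p(1−p) = 0.2176.
n = z²·p(1−p)/E² = 1.440² × 0.2176 / 0.033² = 2.0736 × 0.2176 / 0.001089 ≈ 414.34.
Rounding up gives n = 415.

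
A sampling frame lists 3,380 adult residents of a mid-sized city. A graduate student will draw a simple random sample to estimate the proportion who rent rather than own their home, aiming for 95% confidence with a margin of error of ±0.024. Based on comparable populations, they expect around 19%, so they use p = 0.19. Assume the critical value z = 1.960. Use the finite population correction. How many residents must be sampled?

Unadjusted: n₀ = 1.960² × 0.19 × 0.81 / 0.024² ≈ 1026.43, so n₀ = 1027.
Finite population correction with N = 3,380: n = n₀ / (1 + (n₀−1)/N) = 1027 / (1 + 1026/3380) = 1027 / 1.3036 ≈ 787.85.
Rounding up, n = 788.

788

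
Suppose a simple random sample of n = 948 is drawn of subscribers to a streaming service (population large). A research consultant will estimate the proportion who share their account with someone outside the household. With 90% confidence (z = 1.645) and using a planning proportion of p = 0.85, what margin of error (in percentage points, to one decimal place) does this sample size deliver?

SE(p̂) = √[p(1−p)/n] = √[0.1275/948] = 0.01160.
E = z × SE = 1.645 × 0.01160 = 0.01908, or 1.9 percentage points.

1.9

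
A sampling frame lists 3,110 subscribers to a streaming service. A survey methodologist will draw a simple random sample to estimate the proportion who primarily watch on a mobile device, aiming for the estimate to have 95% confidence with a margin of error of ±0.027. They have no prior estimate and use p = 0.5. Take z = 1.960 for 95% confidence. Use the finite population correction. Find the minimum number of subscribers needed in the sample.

Unadjusted: n₀ = 1.960² × 0.50 × 0.50 / 0.027² ≈ 1317.42, so n₀ = 1318.
Finite population correction with N = 3,110: n = n₀ / (1 + (n₀−1)/N) = 1318 / (1 + 1317/3110) = 1318 / 1.4235 ≈ 925.90.
Rounding up, n = 926.

926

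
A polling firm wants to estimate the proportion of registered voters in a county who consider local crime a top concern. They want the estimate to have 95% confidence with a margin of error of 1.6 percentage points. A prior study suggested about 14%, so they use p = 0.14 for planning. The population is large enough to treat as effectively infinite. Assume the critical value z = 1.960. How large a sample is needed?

1807

With p = 0.14, p(1−p) = 0.1204.
n = z²·p(1−p)/E² = 1.960² × 0.1204 / 0.016² = 3.8416 × 0.1204 / 0.000256 ≈ 1806.75.
Rounding up gives n = 1807.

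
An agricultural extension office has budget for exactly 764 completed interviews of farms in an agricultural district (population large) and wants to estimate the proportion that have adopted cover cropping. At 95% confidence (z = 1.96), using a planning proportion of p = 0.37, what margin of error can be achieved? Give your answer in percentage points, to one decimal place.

SE(p̂) = √[p(1−p)/n] = √[0.2331/764] = 0.01747.
E = z × SE = 1.96 × 0.01747 = 0.03424, or 3.4 percentage points.

3.4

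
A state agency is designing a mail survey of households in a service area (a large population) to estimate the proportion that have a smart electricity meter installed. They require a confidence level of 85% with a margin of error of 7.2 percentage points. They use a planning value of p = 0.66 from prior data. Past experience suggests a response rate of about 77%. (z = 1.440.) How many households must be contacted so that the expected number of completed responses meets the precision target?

Completed interviews needed: n₀ = 1.440² × 0.2244 / 0.072² ≈ 89.76 → 90.
At a 77% response rate, contacts needed = 90 / 0.77 ≈ 116.88 → 117.

117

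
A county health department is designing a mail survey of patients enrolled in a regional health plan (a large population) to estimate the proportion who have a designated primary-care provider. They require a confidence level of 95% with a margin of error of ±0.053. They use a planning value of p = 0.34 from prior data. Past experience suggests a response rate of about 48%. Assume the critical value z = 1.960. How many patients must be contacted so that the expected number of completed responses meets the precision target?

Completed interviews needed: n₀ = 1.960² × 0.2244 / 0.053² ≈ 306.89 → 307.
At a 48% response rate, contacts needed = 307 / 0.48 ≈ 639.58 → 640.

640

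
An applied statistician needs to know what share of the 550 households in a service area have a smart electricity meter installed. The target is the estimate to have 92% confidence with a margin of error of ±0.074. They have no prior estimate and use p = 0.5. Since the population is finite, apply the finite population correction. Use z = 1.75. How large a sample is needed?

Unadjusted: n₀ = 1.75² × 0.50 × 0.50 / 0.074² ≈ 139.81, so n₀ = 140.
Finite population correction with N = 550: n = n₀ / (1 + (n₀−1)/N) = 140 / (1 + 139/550) = 140 / 1.2527 ≈ 111.76.
Rounding up, n = 112.

112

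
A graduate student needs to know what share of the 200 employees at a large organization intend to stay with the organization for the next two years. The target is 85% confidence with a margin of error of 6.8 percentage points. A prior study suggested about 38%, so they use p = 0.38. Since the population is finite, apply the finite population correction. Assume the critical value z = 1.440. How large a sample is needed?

70

Unadjusted: n₀ = 1.440² × 0.38 × 0.62 / 0.068² ≈ 105.65, so n₀ = 106.
Finite population correction with N = 200: n = n₀ / (1 + (n₀−1)/N) = 106 / (1 + 105/200) = 106 / 1.5250 ≈ 69.51.
Rounding up, n = 70.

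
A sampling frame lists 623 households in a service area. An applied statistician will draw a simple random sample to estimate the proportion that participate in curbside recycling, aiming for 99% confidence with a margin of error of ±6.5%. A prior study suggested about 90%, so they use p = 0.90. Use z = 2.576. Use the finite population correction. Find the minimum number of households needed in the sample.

Unadjusted: n₀ = 2.576² × 0.90 × 0.10 / 0.065² ≈ 141.35, so n₀ = 142.
Finite population correction with N = 623: n = n₀ / (1 + (n₀−1)/N) = 142 / (1 + 141/623) = 142 / 1.2263 ≈ 115.79.
Rounding up, n = 116.

116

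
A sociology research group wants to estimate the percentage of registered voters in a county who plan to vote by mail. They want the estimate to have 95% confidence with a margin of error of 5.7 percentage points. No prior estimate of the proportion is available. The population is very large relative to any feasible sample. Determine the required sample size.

For 95% confidence, z = 1.96.
With no prior estimate, use p = 0.5, giving p(1−p) = 0.25.
n = z²·p(1−p)/E² = 1.96² × 0.2500 / 0.057² = 3.8416 × 0.2500 / 0.003249 ≈ 295.60.
Rounding up gives n = 296.

296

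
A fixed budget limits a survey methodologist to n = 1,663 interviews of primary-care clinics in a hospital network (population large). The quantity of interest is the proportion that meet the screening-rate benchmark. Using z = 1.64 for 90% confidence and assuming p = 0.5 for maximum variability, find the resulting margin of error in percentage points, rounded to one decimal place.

SE(p̂) = √[p(1−p)/n] = √[0.2500/1663] = 0.01226.
E = z × SE = 1.64 × 0.01226 = 0.02011, or 2.0 percentage points.

2.0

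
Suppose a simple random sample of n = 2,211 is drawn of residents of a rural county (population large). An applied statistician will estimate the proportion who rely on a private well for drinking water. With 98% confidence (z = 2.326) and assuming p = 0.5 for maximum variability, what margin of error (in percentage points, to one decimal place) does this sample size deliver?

2.5

SE(p̂) = √[p(1−p)/n] = √[0.2500/2211] = 0.01063.
E = z × SE = 2.326 × 0.01063 = 0.02473, or 2.5 percentage points.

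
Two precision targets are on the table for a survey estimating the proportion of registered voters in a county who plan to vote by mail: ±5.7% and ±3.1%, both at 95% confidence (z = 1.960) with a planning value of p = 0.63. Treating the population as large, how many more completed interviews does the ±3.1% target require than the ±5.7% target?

656

At ±5.7%: n = 1.960² × 0.2331 / 0.057² ≈ 275.62 → 276.
At ±3.1%: n = 1.960² × 0.2331 / 0.031² ≈ 931.82 → 932.
Additional respondents: 932 − 276 = 656.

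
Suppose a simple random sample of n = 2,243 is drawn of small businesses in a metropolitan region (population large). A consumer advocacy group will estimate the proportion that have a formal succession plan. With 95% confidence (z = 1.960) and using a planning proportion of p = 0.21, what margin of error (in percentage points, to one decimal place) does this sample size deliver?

SE(p̂) = √[p(1−p)/n] = √[0.1659/2243] = 0.00860.
E = z × SE = 1.960 × 0.00860 = 0.01686, or 1.7 percentage points.

1.7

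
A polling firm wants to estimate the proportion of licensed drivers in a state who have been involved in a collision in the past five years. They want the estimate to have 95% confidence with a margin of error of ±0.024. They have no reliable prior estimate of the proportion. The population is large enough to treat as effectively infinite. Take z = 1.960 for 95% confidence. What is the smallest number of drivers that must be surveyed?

With no prior estimate, use p = 0.5, giving p(1−p) = 0.25.
n = z²·p(1−p)/E² = 1.960² × 0.2500 / 0.024² = 3.8416 × 0.2500 / 0.000576 ≈ 1667.36.
Rounding up gives n = 1668.

1668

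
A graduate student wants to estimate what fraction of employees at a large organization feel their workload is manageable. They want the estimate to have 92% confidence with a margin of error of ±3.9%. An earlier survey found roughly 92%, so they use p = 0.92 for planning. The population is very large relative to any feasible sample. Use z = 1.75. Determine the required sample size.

149

With p = 0.92, p(1−p) = 0.0736.
n = z²·p(1−p)/E² = 1.75² × 0.0736 / 0.039² = 3.0625 × 0.0736 / 0.001521 ≈ 148.19.
Rounding up gives n = 149.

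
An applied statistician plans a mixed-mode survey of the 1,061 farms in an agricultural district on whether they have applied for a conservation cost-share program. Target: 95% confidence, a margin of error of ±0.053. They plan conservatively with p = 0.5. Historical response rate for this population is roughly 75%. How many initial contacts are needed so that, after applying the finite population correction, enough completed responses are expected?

For 95% confidence, z = 1.960.
Completed interviews needed (unadjusted): n₀ = 1.960² × 0.2500 / 0.053² ≈ 341.90 → 342.
FPC for N = 1,061: n = 342 / (1 + 341/1061) = 342 / 1.3214 ≈ 258.82 → 259.
At a 75% response rate, contacts needed = 259 / 0.75 ≈ 345.33 → 346.

346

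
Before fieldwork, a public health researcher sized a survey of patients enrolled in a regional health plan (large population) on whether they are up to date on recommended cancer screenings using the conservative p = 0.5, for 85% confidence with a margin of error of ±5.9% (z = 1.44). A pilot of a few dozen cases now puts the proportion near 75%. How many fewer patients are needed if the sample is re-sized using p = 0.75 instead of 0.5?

37

Conservative (p = 0.5): n = 1.44² × 0.25 / 0.059² ≈ 148.92 → 149.
Using p = 0.75: p(1−p) = 0.1875, so n = 1.44² × 0.1875 / 0.059² ≈ 111.69 → 112.
Reduction: 149 − 112 = 37.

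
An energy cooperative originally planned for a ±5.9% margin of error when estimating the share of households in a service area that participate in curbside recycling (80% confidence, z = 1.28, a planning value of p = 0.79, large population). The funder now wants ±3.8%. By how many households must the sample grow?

At ±5.9%: n = 1.28² × 0.1659 / 0.059² ≈ 78.08 → 79.
At ±3.8%: n = 1.28² × 0.1659 / 0.038² ≈ 188.23 → 189.
Additional respondents: 189 − 79 = 110.

110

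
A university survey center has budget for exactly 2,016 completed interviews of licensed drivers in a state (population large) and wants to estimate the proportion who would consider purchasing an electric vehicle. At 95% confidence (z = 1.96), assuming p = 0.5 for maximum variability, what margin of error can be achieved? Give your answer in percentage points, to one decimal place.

SE(p̂) = √[p(1−p)/n] = √[0.2500/2016] = 0.01114.
E = z × SE = 1.96 × 0.01114 = 0.02183, or 2.2 percentage points.

2.2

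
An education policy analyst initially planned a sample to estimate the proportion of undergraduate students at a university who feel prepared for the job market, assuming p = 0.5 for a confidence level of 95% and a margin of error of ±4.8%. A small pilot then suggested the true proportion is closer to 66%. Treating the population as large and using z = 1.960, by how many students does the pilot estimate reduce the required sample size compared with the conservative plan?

Conservative (p = 0.5): n = 1.960² × 0.25 / 0.048² ≈ 416.84 → 417.
Using p = 0.66: p(1−p) = 0.2244, so n = 1.960² × 0.2244 / 0.048² ≈ 374.16 → 375.
Reduction: 417 − 375 = 42.

42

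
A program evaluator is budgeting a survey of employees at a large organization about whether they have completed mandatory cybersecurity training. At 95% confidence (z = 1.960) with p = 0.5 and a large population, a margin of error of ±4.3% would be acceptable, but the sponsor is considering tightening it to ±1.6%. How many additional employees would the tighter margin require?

3232

At ±4.3%: n = 1.960² × 0.2500 / 0.043² ≈ 519.42 → 520.
At ±1.6%: n = 1.960² × 0.2500 / 0.016² ≈ 3751.56 → 3752.
Additional respondents: 3752 − 520 = 3232.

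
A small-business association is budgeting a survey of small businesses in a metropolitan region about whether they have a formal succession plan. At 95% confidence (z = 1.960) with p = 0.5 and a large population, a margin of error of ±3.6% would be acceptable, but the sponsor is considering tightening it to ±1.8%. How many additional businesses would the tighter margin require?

At ±3.6%: n = 1.960² × 0.2500 / 0.036² ≈ 741.05 → 742.
At ±1.8%: n = 1.960² × 0.2500 / 0.018² ≈ 2964.20 → 2965.
Additional respondents: 2965 − 742 = 2223.

2223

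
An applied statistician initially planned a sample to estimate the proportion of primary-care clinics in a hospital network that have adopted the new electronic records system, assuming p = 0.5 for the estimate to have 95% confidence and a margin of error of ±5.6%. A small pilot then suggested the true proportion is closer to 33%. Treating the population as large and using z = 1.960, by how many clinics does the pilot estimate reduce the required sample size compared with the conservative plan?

36

Conservative (p = 0.5): n = 1.960² × 0.25 / 0.056² ≈ 306.25 → 307.
Using p = 0.33: p(1−p) = 0.2211, so n = 1.960² × 0.2211 / 0.056² ≈ 270.85 → 271.
Reduction: 307 − 271 = 36.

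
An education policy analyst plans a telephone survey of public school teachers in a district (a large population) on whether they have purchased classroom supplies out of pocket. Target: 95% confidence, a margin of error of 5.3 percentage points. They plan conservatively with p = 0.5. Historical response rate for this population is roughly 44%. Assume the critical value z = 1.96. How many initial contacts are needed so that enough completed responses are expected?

778

Completed interviews needed: n₀ = 1.96² × 0.2500 / 0.053² ≈ 341.90 → 342.
At a 44% response rate, contacts needed = 342 / 0.44 ≈ 777.27 → 778.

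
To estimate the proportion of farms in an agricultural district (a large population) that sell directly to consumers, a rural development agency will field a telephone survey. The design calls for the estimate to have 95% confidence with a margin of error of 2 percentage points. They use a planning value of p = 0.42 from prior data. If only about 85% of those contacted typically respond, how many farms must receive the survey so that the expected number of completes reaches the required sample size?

For 95% confidence, z = 1.960.
Completed interviews needed: n₀ = 1.960² × 0.2436 / 0.020² ≈ 2339.53 → 2340.
At an 85% response rate, contacts needed = 2340 / 0.85 ≈ 2752.94 → 2753.

2753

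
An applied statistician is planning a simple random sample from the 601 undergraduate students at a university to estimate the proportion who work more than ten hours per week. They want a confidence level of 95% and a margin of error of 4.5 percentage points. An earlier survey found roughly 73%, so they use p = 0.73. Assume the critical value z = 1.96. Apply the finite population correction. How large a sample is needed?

231

Unadjusted: n₀ = 1.96² × 0.73 × 0.27 / 0.045² ≈ 373.92, so n₀ = 374.
Finite population correction with N = 601: n = n₀ / (1 + (n₀−1)/N) = 374 / (1 + 373/601) = 374 / 1.6206 ≈ 230.77.
Rounding up, n = 231.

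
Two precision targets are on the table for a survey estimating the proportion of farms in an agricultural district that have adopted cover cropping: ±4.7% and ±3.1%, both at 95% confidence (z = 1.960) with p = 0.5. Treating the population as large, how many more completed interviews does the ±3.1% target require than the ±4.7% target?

At ±4.7%: n = 1.960² × 0.2500 / 0.047² ≈ 434.77 → 435.
At ±3.1%: n = 1.960² × 0.2500 / 0.031² ≈ 999.38 → 1000.
Additional respondents: 1000 − 435 = 565.

565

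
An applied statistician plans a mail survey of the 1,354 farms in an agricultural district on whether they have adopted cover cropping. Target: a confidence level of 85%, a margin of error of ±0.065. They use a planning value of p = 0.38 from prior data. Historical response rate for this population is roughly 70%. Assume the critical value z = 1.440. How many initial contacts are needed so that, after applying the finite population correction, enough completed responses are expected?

153

Completed interviews needed (unadjusted): n₀ = 1.440² × 0.2356 / 0.065² ≈ 115.63 → 116.
FPC for N = 1,354: n = 116 / (1 + 115/1354) = 116 / 1.0849 ≈ 106.92 → 107.
At a 70% response rate, contacts needed = 107 / 0.70 ≈ 152.86 → 153.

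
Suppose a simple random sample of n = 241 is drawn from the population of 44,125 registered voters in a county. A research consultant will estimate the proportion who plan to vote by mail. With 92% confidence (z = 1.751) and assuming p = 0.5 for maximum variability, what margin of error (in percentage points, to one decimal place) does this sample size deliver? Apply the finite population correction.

Finite-population factor: (N−n)/(N−1) = (44125−241)/(44125−1) = 0.9946.
SE(p̂) = √[p(1−p)/n · (N−n)/(N−1)] = √[0.2500/241 × 0.9946] = 0.03212.
E = z × SE = 1.751 × 0.03212 = 0.05624 ≈ 5.6 percentage points.

5.6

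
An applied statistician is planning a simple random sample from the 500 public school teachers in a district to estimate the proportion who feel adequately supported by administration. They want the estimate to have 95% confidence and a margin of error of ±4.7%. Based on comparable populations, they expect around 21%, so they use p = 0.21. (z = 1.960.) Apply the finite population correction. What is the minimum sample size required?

184

Unadjusted: n₀ = 1.960² × 0.21 × 0.79 / 0.047² ≈ 288.51, so n₀ = 289.
Finite population correction with N = 500: n = n₀ / (1 + (n₀−1)/N) = 289 / (1 + 288/500) = 289 / 1.5760 ≈ 183.38.
Rounding up, n = 184.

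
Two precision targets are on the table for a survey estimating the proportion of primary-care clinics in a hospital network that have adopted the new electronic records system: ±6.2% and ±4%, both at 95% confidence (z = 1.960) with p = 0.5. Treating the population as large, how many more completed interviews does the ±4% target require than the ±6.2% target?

351

At ±6.2%: n = 1.960² × 0.2500 / 0.062² ≈ 249.84 → 250.
At ±4%: n = 1.960² × 0.2500 / 0.040² ≈ 600.25 → 601.
Additional respondents: 601 − 250 = 351.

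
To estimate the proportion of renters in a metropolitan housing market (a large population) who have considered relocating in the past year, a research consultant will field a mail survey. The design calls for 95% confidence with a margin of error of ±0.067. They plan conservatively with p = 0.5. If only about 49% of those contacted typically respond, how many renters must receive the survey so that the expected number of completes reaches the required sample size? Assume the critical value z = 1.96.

Completed interviews needed: n₀ = 1.96² × 0.2500 / 0.067² ≈ 213.95 → 214.
At a 49% response rate, contacts needed = 214 / 0.49 ≈ 436.73 → 437.

437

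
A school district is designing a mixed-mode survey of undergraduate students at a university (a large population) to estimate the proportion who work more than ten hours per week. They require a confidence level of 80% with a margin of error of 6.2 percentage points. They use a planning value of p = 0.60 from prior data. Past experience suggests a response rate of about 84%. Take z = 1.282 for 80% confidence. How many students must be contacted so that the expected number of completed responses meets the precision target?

Completed interviews needed: n₀ = 1.282² × 0.2400 / 0.062² ≈ 102.61 → 103.
At an 84% response rate, contacts needed = 103 / 0.84 ≈ 122.62 → 123.

123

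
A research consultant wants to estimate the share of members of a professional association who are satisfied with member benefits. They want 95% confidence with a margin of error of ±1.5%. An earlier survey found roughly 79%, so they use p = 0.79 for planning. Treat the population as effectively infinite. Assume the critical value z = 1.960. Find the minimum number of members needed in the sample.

2833

With p = 0.79, p(1−p) = 0.1659.
n = z²·p(1−p)/E² = 1.960² × 0.1659 / 0.015² = 3.8416 × 0.1659 / 0.000225 ≈ 2832.54.
Rounding up gives n = 2833.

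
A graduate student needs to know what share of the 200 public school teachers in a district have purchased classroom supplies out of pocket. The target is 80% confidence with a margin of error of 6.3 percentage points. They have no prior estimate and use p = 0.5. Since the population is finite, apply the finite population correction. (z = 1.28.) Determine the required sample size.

Unadjusted: n₀ = 1.28² × 0.50 × 0.50 / 0.063² ≈ 103.20, so n₀ = 104.
Finite population correction with N = 200: n = n₀ / (1 + (n₀−1)/N) = 104 / (1 + 103/200) = 104 / 1.5150 ≈ 68.65.
Rounding up, n = 69.

69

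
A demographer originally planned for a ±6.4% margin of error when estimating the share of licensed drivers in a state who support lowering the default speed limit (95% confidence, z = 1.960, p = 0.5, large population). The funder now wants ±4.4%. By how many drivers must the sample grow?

At ±6.4%: n = 1.960² × 0.2500 / 0.064² ≈ 234.47 → 235.
At ±4.4%: n = 1.960² × 0.2500 / 0.044² ≈ 496.07 → 497.
Additional respondents: 497 − 235 = 262.

262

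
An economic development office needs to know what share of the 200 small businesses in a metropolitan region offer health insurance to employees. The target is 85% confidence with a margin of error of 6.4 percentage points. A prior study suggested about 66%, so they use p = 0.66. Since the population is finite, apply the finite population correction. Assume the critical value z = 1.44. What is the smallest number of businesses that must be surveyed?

73

Unadjusted: n₀ = 1.44² × 0.66 × 0.34 / 0.064² ≈ 113.60, so n₀ = 114.
Finite population correction with N = 200: n = n₀ / (1 + (n₀−1)/N) = 114 / (1 + 113/200) = 114 / 1.5650 ≈ 72.84.
Rounding up, n = 73.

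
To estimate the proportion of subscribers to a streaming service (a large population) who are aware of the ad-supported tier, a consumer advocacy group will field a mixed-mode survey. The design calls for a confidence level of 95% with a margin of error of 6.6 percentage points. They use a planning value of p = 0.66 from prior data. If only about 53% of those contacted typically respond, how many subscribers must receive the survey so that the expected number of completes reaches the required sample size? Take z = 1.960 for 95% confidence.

374

Completed interviews needed: n₀ = 1.960² × 0.2244 / 0.066² ≈ 197.90 → 198.
At a 53% response rate, contacts needed = 198 / 0.53 ≈ 373.58 → 374.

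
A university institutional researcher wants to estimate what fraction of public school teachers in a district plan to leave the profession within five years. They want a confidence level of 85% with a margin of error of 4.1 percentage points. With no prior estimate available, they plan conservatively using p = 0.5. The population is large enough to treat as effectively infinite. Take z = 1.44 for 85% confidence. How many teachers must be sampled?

With p = 0.5, p(1−p) = 0.25.
n = z²·p(1−p)/E² = 1.44² × 0.2500 / 0.041² = 2.0736 × 0.2500 / 0.001681 ≈ 308.39.
Rounding up gives n = 309.

309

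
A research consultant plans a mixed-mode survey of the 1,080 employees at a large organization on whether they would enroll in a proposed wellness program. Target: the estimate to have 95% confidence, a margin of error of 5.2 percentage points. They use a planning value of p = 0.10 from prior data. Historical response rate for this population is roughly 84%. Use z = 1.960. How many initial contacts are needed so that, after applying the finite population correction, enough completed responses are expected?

137

Completed interviews needed (unadjusted): n₀ = 1.960² × 0.0900 / 0.052² ≈ 127.86 → 128.
FPC for N = 1,080: n = 128 / (1 + 127/1080) = 128 / 1.1176 ≈ 114.53 → 115.
At an 84% response rate, contacts needed = 115 / 0.84 ≈ 136.90 → 137.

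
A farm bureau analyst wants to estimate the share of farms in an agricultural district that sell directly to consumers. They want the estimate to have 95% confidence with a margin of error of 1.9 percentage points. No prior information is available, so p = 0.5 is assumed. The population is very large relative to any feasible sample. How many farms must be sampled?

2661

For 95% confidence, z = 1.96.
With p = 0.5, p(1−p) = 0.25.
n = z²·p(1−p)/E² = 1.96² × 0.2500 / 0.019² = 3.8416 × 0.2500 / 0.000361 ≈ 2660.39.
Rounding up gives n = 2661.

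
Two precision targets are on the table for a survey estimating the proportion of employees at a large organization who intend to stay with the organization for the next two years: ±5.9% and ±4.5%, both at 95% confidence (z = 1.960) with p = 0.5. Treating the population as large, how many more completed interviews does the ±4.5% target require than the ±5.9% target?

199

At ±5.9%: n = 1.960² × 0.2500 / 0.059² ≈ 275.90 → 276.
At ±4.5%: n = 1.960² × 0.2500 / 0.045² ≈ 474.27 → 475.
Additional respondents: 475 − 276 = 199.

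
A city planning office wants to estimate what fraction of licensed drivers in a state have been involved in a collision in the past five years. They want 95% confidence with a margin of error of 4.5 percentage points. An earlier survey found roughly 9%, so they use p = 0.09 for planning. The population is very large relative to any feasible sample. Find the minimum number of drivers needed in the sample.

For 95% confidence, z = 1.960.
With p = 0.09, p(1−p) = 0.0819.
n = z²·p(1−p)/E² = 1.960² × 0.0819 / 0.045² = 3.8416 × 0.0819 / 0.002025 ≈ 155.37.
Rounding up gives n = 156.

156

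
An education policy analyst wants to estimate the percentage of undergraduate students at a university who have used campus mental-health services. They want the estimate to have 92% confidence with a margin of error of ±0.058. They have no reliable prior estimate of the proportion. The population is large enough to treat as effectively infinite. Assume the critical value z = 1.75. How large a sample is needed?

With no prior estimate, use p = 0.5, giving p(1−p) = 0.25.
n = z²·p(1−p)/E² = 1.75² × 0.2500 / 0.058² = 3.0625 × 0.2500 / 0.003364 ≈ 227.59.
Rounding up gives n = 228.

228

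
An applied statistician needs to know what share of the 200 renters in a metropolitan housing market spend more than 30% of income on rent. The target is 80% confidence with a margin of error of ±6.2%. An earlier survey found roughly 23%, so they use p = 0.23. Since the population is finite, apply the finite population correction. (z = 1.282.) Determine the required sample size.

56

Unadjusted: n₀ = 1.282² × 0.23 × 0.77 / 0.062² ≈ 75.72, so n₀ = 76.
Finite population correction with N = 200: n = n₀ / (1 + (n₀−1)/N) = 76 / (1 + 75/200) = 76 / 1.3750 ≈ 55.27.
Rounding up, n = 56.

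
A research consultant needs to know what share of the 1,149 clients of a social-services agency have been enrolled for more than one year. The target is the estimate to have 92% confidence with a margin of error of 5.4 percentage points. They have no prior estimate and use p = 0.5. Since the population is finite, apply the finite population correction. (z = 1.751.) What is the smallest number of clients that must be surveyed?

Unadjusted: n₀ = 1.751² × 0.50 × 0.50 / 0.054² ≈ 262.86, so n₀ = 263.
Finite population correction with N = 1,149: n = n₀ / (1 + (n₀−1)/N) = 263 / (1 + 262/1149) = 263 / 1.2280 ≈ 214.17.
Rounding up, n = 215.

215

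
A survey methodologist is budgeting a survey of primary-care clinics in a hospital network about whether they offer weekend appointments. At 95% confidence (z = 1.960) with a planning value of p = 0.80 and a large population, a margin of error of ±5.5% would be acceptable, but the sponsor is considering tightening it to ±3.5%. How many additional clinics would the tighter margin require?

At ±5.5%: n = 1.960² × 0.1600 / 0.055² ≈ 203.19 → 204.
At ±3.5%: n = 1.960² × 0.1600 / 0.035² ≈ 501.76 → 502.
Additional respondents: 502 − 204 = 298.

298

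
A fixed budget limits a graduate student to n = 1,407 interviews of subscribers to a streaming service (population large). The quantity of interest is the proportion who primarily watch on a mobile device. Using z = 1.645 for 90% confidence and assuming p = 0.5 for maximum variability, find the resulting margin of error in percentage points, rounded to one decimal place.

SE(p̂) = √[p(1−p)/n] = √[0.2500/1407] = 0.01333.
E = z × SE = 1.645 × 0.01333 = 0.02193, or 2.2 percentage points.

2.2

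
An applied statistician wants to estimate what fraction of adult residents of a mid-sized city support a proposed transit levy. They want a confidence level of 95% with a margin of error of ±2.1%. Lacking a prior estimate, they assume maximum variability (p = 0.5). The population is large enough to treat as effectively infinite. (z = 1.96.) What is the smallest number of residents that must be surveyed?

2178

With p = 0.5, p(1−p) = 0.25.
n = z²·p(1−p)/E² = 1.96² × 0.2500 / 0.021² = 3.8416 × 0.2500 / 0.000441 ≈ 2177.78.
Rounding up gives n = 2178.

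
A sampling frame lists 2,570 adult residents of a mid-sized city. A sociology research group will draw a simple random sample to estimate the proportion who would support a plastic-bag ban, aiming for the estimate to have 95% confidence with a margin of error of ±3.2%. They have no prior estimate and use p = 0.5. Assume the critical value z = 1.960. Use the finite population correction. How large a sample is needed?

Unadjusted: n₀ = 1.960² × 0.50 × 0.50 / 0.032² ≈ 937.89, so n₀ = 938.
Finite population correction with N = 2,570: n = n₀ / (1 + (n₀−1)/N) = 938 / (1 + 937/2570) = 938 / 1.3646 ≈ 687.39.
Rounding up, n = 688.

688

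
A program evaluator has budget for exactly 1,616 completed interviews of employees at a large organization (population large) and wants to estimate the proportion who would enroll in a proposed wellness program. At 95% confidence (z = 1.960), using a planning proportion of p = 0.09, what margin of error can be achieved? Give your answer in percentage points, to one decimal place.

1.4

SE(p̂) = √[p(1−p)/n] = √[0.0819/1616] = 0.00712.
E = z × SE = 1.960 × 0.00712 = 0.01395, or 1.4 percentage points.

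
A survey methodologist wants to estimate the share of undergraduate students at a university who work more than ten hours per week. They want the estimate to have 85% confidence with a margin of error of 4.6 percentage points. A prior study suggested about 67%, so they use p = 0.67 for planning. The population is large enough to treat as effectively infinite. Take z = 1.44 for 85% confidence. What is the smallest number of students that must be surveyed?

With p = 0.67, p(1−p) = 0.2211.
n = z²·p(1−p)/E² = 1.44² × 0.2211 / 0.046² = 2.0736 × 0.2211 / 0.002116 ≈ 216.67.
Rounding up gives n = 217.

217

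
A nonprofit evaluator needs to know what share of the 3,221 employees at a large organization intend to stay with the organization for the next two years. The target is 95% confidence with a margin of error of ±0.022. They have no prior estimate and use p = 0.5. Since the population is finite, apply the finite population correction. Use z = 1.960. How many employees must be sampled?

Unadjusted: n₀ = 1.960² × 0.50 × 0.50 / 0.022² ≈ 1984.30, so n₀ = 1985.
Finite population correction with N = 3,221: n = n₀ / (1 + (n₀−1)/N) = 1985 / (1 + 1984/3221) = 1985 / 1.6160 ≈ 1228.37.
Rounding up, n = 1229.

1229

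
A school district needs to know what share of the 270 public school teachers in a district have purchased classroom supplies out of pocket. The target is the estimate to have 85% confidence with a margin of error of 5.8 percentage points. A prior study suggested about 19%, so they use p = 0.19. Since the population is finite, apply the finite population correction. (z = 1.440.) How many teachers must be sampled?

Unadjusted: n₀ = 1.440² × 0.19 × 0.81 / 0.058² ≈ 94.87, so n₀ = 95.
Finite population correction with N = 270: n = n₀ / (1 + (n₀−1)/N) = 95 / (1 + 94/270) = 95 / 1.3481 ≈ 70.47.
Rounding up, n = 71.

71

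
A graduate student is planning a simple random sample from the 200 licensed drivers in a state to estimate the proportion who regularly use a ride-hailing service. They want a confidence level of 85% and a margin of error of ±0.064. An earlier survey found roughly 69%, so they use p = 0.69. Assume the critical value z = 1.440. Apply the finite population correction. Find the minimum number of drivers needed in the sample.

Unadjusted: n₀ = 1.440² × 0.69 × 0.31 / 0.064² ≈ 108.29, so n₀ = 109.
Finite population correction with N = 200: n = n₀ / (1 + (n₀−1)/N) = 109 / (1 + 108/200) = 109 / 1.5400 ≈ 70.78.
Rounding up, n = 71.

71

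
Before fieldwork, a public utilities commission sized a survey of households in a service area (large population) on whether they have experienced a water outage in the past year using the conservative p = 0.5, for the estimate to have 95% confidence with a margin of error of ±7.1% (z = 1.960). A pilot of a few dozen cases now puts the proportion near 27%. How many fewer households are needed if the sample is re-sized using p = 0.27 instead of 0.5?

Conservative (p = 0.5): n = 1.960² × 0.25 / 0.071² ≈ 190.52 → 191.
Using p = 0.27: p(1−p) = 0.1971, so n = 1.960² × 0.1971 / 0.071² ≈ 150.20 → 151.
Reduction: 191 − 151 = 40.

40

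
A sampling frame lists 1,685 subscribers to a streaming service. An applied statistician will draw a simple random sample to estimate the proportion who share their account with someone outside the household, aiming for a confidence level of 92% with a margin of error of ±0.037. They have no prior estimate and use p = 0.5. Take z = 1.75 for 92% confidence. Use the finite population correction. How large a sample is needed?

Unadjusted: n₀ = 1.75² × 0.50 × 0.50 / 0.037² ≈ 559.26, so n₀ = 560.
Finite population correction with N = 1,685: n = n₀ / (1 + (n₀−1)/N) = 560 / (1 + 559/1685) = 560 / 1.3318 ≈ 420.50.
Rounding up, n = 421.

421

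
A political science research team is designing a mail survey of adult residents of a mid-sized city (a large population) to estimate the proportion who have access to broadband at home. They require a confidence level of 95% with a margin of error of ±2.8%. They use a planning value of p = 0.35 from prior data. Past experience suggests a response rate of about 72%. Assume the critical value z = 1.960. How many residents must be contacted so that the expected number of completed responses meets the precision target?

1549

Completed interviews needed: n₀ = 1.960² × 0.2275 / 0.028² ≈ 1114.75 → 1115.
At a 72% response rate, contacts needed = 1115 / 0.72 ≈ 1548.61 → 1549.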